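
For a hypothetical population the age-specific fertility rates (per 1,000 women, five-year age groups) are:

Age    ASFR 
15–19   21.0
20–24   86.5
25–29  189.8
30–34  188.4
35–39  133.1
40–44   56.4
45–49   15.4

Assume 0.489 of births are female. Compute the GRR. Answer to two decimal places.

Proportion female at birth = 0.489.
Sum of ASFRs = 21.0 + 86.5 + 189.8 + 188.4 + 133.1 + 56.4 + 15.4 = 690.6
TFR = 5 × 690.6 / 1000 = 3.453
GRR = 0.489 × 3.453 = 1.68852

1.69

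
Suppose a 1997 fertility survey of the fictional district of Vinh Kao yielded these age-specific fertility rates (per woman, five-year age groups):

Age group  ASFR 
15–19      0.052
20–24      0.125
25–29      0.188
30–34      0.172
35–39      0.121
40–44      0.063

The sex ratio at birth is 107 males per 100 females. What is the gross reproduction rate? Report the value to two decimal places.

Proportion female at birth = 100 / (100 + 107) = 0.48309.
Sum of ASFRs = 0.052 + 0.125 + 0.188 + 0.172 + 0.121 + 0.063 = 0.721
TFR = 5 × 0.721 = 3.605
GRR = 0.48309 × 3.605 = 1.74154

1.74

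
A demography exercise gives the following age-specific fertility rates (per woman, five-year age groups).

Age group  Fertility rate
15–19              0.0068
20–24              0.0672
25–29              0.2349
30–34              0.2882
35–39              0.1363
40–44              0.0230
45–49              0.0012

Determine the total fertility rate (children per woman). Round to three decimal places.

3.788

Sum of ASFRs = 0.0068 + 0.0672 + 0.2349 + 0.2882 + 0.1363 + 0.0230 + 0.0012 = 0.7576
TFR = 5 × 0.7576 = 3.788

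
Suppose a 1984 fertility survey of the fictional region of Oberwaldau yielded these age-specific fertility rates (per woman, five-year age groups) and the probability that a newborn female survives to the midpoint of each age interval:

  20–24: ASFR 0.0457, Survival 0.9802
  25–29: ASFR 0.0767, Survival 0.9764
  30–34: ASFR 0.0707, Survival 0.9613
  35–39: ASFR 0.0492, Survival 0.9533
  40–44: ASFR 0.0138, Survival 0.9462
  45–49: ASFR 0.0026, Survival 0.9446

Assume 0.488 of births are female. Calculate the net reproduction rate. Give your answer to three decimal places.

0.610

Proportion female at birth = 0.488.
Per-age-group product (5 × ASFR × survival probability):
  20–24: 5 × 0.0457 × 0.9802 = 0.22398
  25–29: 5 × 0.0767 × 0.9764 = 0.37445
  30–34: 5 × 0.0707 × 0.9613 = 0.33982
  35–39: 5 × 0.0492 × 0.9533 = 0.23451
  40–44: 5 × 0.0138 × 0.9462 = 0.06529
  45–49: 5 × 0.0026 × 0.9446 = 0.01228
Sum = 1.25033
NRR = 0.488 × 1.25033 = 0.61016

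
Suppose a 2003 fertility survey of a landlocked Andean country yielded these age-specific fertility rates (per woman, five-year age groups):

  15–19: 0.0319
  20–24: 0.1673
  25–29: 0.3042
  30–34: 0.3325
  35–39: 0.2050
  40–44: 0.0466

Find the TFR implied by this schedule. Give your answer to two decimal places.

Sum of ASFRs = 0.0319 + 0.1673 + 0.3042 + 0.3325 + 0.2050 + 0.0466 = 1.0875
TFR = 5 × 1.0875 = 5.4375

5.44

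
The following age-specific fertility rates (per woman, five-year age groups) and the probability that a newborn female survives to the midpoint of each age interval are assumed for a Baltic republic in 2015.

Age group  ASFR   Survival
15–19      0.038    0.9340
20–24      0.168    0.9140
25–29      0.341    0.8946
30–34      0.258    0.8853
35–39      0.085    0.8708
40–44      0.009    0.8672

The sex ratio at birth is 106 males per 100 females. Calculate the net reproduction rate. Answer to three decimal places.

Proportion female at birth = 100 / (100 + 106) = 0.48544.
Per-age-group product (5 × ASFR × survival probability):
  15–19: 5 × 0.038 × 0.9340 = 0.17746
  20–24: 5 × 0.168 × 0.9140 = 0.76776
  25–29: 5 × 0.341 × 0.8946 = 1.52529
  30–34: 5 × 0.258 × 0.8853 = 1.14204
  35–39: 5 × 0.085 × 0.8708 = 0.37009
  40–44: 5 × 0.009 × 0.8672 = 0.03902
Sum = 4.02166
NRR = 0.48544 × 4.02166 = 1.95227

1.952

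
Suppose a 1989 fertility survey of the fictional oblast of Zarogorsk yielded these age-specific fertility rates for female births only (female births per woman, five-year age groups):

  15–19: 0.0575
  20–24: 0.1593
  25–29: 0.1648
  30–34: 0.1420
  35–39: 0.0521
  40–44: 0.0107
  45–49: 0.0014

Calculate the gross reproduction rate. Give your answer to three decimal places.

Sum of female ASFRs = 0.0575 + 0.1593 + 0.1648 + 0.1420 + 0.0521 + 0.0107 + 0.0014 = 0.5878
GRR = 5 × 0.5878 = 2.939

2.939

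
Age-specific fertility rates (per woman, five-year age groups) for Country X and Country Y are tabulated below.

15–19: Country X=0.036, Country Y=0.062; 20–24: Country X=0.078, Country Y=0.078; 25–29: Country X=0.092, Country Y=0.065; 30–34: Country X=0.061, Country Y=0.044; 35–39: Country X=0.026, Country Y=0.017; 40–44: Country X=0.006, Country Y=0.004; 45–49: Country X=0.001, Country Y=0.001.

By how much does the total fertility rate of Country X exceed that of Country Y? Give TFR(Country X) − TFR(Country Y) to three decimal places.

0.145

Country X:
  Sum of ASFRs = 0.036 + 0.078 + 0.092 + 0.061 + 0.026 + 0.006 + 0.001 = 0.300
  TFR = 5 × 0.300 = 1.5
Country Y:
  Sum of ASFRs = 0.062 + 0.078 + 0.065 + 0.044 + 0.017 + 0.004 + 0.001 = 0.271
  TFR = 5 × 0.271 = 1.355
Difference = 1.5 − 1.355 = 0.145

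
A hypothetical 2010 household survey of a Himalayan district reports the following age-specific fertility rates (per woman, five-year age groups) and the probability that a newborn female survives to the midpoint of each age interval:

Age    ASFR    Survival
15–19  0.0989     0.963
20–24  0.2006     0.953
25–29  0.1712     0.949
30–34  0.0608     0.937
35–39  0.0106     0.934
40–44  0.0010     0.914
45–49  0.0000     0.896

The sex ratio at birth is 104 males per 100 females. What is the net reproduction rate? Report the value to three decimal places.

Proportion female at birth = 100 / (100 + 104) = 0.49020.
Each age group contributes 5 × ASFR × survival:
  15–19: 5 × 0.0989 × 0.963 = 0.47620
  20–24: 5 × 0.2006 × 0.953 = 0.95586
  25–29: 5 × 0.1712 × 0.949 = 0.81234
  30–34: 5 × 0.0608 × 0.937 = 0.28485
  35–39: 5 × 0.0106 × 0.934 = 0.04950
  40–44: 5 × 0.0010 × 0.914 = 0.00457
  45–49: 5 × 0.0000 × 0.896 = 0.00000
Sum = 2.58332
NRR = 0.49020 × 2.58332 = 1.26634
NRR > 1, so each generation more than replaces itself.

1.266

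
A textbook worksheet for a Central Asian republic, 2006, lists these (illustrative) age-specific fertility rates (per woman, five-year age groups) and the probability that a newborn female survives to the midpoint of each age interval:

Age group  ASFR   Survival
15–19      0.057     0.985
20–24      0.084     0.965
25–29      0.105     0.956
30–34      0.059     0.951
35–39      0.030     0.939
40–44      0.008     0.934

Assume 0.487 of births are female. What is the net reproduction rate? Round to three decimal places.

0.802

Proportion female at birth = 0.487.
Weighting each age-specific rate by interval width and survival:
  15–19: 5 × 0.057 × 0.985 = 0.28073
  20–24: 5 × 0.084 × 0.965 = 0.40530
  25–29: 5 × 0.105 × 0.956 = 0.50190
  30–34: 5 × 0.059 × 0.951 = 0.28055
  35–39: 5 × 0.030 × 0.939 = 0.14085
  40–44: 5 × 0.008 × 0.934 = 0.03736
Sum = 1.64669
NRR = 0.487 × 1.64669 = 0.80194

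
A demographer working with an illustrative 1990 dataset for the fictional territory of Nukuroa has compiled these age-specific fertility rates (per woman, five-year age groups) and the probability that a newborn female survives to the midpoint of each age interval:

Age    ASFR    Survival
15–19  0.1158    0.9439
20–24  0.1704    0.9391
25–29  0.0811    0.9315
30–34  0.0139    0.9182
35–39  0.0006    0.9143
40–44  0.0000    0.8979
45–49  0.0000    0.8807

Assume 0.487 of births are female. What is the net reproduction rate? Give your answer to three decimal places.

Proportion female at birth = 0.487.
Per-age-group product (5 × ASFR × survival probability):
  15–19: 5 × 0.1158 × 0.9439 = 0.54652
  20–24: 5 × 0.1704 × 0.9391 = 0.80011
  25–29: 5 × 0.0811 × 0.9315 = 0.37772
  30–34: 5 × 0.0139 × 0.9182 = 0.06381
  35–39: 5 × 0.0006 × 0.9143 = 0.00274
  40–44: 5 × 0.0000 × 0.8979 = 0.00000
  45–49: 5 × 0.0000 × 0.8807 = 0.00000
Sum = 1.79090
NRR = 0.487 × 1.79090 = 0.87217

0.872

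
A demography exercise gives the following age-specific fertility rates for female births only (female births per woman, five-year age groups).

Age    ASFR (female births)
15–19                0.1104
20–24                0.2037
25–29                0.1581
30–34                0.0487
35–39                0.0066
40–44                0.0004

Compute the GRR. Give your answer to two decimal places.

2.64

Sum of female ASFRs = 0.1104 + 0.2037 + 0.1581 + 0.0487 + 0.0066 + 0.0004 = 0.5279
GRR = 5 × 0.5279 = 2.6395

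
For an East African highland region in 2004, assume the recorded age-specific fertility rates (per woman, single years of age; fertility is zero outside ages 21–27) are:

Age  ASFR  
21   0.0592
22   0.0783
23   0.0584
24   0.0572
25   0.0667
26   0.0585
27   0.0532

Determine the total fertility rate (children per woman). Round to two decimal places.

Sum of ASFRs = 0.0592 + 0.0783 + 0.0584 + 0.0572 + 0.0667 + 0.0585 + 0.0532 = 0.4315
TFR = 0.4315

0.43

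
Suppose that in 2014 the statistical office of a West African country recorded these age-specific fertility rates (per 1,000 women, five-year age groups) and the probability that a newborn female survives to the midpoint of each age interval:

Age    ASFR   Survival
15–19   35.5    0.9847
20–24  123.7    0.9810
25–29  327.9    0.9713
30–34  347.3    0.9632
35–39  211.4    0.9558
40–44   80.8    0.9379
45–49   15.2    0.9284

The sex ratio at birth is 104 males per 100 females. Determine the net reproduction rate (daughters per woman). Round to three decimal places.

2.699

Proportion female at birth = 100 / (100 + 104) = 0.49020.
Weighting each age-specific rate by interval width and survival:
  15–19: 5 × 35.5/1000 × 0.9847 = 0.17478
  20–24: 5 × 123.7/1000 × 0.9810 = 0.60675
  25–29: 5 × 327.9/1000 × 0.9713 = 1.59245
  30–34: 5 × 347.3/1000 × 0.9632 = 1.67260
  35–39: 5 × 211.4/1000 × 0.9558 = 1.01028
  40–44: 5 × 80.8/1000 × 0.9379 = 0.37891
  45–49: 5 × 15.2/1000 × 0.9284 = 0.07056
Sum = 5.50633
NRR = 0.49020 × 5.50633 = 2.69920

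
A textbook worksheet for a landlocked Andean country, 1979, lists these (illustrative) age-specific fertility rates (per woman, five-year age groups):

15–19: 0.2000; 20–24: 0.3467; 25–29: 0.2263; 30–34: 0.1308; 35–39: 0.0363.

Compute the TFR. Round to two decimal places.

Sum of ASFRs = 0.2000 + 0.3467 + 0.2263 + 0.1308 + 0.0363 = 0.9401
TFR = 5 × 0.9401 = 4.7005

4.70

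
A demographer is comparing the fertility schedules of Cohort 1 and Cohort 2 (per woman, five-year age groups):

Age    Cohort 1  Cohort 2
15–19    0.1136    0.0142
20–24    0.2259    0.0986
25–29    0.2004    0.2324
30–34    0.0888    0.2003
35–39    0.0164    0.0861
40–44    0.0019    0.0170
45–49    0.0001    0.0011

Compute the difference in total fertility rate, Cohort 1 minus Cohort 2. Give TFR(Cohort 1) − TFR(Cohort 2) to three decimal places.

Cohort 1:
  Sum of ASFRs = 0.1136 + 0.2259 + 0.2004 + 0.0888 + 0.0164 + 0.0019 + 0.0001 = 0.6471
  TFR = 5 × 0.6471 = 3.2355
Cohort 2:
  Sum of ASFRs = 0.0142 + 0.0986 + 0.2324 + 0.2003 + 0.0861 + 0.0170 + 0.0011 = 0.6497
  TFR = 5 × 0.6497 = 3.2485
Difference = 3.2355 − 3.2485 = -0.013

-0.013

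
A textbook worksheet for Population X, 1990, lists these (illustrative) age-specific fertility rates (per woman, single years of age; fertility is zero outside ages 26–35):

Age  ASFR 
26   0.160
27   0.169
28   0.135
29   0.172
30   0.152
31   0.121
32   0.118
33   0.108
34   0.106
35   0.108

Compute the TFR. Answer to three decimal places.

1.349

Sum of ASFRs = 0.160 + 0.169 + 0.135 + 0.172 + 0.152 + 0.121 + 0.118 + 0.108 + 0.106 + 0.108 = 1.349
TFR = 1.349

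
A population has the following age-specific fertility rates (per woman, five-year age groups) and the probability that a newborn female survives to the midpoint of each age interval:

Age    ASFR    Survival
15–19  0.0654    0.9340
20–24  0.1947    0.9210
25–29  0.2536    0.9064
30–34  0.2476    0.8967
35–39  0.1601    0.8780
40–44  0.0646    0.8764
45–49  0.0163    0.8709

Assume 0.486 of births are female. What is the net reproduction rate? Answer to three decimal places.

2.196

Proportion female at birth = 0.486.
Weighting each age-specific rate by interval width and survival:
  15–19: 5 × 0.0654 × 0.9340 = 0.30542
  20–24: 5 × 0.1947 × 0.9210 = 0.89659
  25–29: 5 × 0.2536 × 0.9064 = 1.14932
  30–34: 5 × 0.2476 × 0.8967 = 1.11011
  35–39: 5 × 0.1601 × 0.8780 = 0.70284
  40–44: 5 × 0.0646 × 0.8764 = 0.28308
  45–49: 5 × 0.0163 × 0.8709 = 0.07098
Sum = 4.51834
NRR = 0.486 × 4.51834 = 2.19591
With NRR above 1 the population is above replacement fertility.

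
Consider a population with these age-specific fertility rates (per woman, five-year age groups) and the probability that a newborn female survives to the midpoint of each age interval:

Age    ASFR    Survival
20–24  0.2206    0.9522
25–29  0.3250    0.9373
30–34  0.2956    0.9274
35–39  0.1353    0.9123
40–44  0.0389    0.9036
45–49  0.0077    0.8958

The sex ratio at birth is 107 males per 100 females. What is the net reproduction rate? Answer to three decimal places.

2.305

Proportion female at birth = 100 / (100 + 107) = 0.48309.
Weighting each age-specific rate by interval width and survival:
  20–24: 5 × 0.2206 × 0.9522 = 1.05028
  25–29: 5 × 0.3250 × 0.9373 = 1.52311
  30–34: 5 × 0.2956 × 0.9274 = 1.37070
  35–39: 5 × 0.1353 × 0.9123 = 0.61717
  40–44: 5 × 0.0389 × 0.9036 = 0.17575
  45–49: 5 × 0.0077 × 0.8958 = 0.03449
Sum = 4.77150
NRR = 0.48309 × 4.77150 = 2.30506
NRR > 1, so each generation more than replaces itself.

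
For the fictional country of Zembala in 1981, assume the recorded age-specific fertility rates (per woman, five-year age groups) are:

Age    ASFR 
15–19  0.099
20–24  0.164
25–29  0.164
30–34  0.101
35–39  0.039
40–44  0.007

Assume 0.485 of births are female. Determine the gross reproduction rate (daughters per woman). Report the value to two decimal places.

1.39

Proportion female at birth = 0.485.
Sum of ASFRs = 0.099 + 0.164 + 0.164 + 0.101 + 0.039 + 0.007 = 0.574
TFR = 5 × 0.574 = 2.87
GRR = 0.485 × 2.87 = 1.39195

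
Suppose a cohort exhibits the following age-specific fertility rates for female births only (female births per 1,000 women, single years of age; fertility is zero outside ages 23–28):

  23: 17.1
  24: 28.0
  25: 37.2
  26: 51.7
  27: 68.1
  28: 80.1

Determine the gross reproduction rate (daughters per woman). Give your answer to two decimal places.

Sum of female ASFRs = 17.1 + 28.0 + 37.2 + 51.7 + 68.1 + 80.1 = 282.2
GRR = 282.2 / 1000 = 0.2822

0.28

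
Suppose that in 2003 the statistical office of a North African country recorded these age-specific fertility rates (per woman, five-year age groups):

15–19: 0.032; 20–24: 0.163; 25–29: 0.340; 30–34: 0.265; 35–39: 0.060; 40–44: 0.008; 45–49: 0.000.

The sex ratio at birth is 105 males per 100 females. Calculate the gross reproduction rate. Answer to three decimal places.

2.117

Proportion female at birth = 100 / (100 + 105) = 0.48780.
Sum of ASFRs = 0.032 + 0.163 + 0.340 + 0.265 + 0.060 + 0.008 + 0.000 = 0.868
TFR = 5 × 0.868 = 4.34
GRR = 0.48780 × 4.34 = 2.11705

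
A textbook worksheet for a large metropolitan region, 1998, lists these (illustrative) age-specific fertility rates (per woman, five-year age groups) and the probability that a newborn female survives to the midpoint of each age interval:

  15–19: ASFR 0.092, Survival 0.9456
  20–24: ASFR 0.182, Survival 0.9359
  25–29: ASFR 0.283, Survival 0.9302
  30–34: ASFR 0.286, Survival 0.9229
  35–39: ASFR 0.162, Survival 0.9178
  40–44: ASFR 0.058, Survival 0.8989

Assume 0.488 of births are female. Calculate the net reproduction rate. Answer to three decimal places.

2.404

Proportion female at birth = 0.488.
Per-age-group product (5 × ASFR × survival probability):
  15–19: 5 × 0.092 × 0.9456 = 0.43498
  20–24: 5 × 0.182 × 0.9359 = 0.85167
  25–29: 5 × 0.283 × 0.9302 = 1.31623
  30–34: 5 × 0.286 × 0.9229 = 1.31975
  35–39: 5 × 0.162 × 0.9178 = 0.74342
  40–44: 5 × 0.058 × 0.8989 = 0.26068
Sum = 4.92673
NRR = 0.488 × 4.92673 = 2.40424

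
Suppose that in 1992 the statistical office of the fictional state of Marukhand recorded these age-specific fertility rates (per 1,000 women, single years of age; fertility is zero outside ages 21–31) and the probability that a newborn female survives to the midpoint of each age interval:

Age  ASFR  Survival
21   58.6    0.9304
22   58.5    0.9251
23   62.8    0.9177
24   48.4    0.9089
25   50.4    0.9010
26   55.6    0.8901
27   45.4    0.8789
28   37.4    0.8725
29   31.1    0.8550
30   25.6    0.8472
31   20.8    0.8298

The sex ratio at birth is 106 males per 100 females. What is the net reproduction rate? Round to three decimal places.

0.215

Proportion female at birth = 100 / (100 + 106) = 0.48544.
Weighting each age-specific rate by interval width and survival:
  21: 1 × 58.6/1000 × 0.9304 = 0.05452
  22: 1 × 58.5/1000 × 0.9251 = 0.05412
  23: 1 × 62.8/1000 × 0.9177 = 0.05763
  24: 1 × 48.4/1000 × 0.9089 = 0.04399
  25: 1 × 50.4/1000 × 0.9010 = 0.04541
  26: 1 × 55.6/1000 × 0.8901 = 0.04949
  27: 1 × 45.4/1000 × 0.8789 = 0.03990
  28: 1 × 37.4/1000 × 0.8725 = 0.03263
  29: 1 × 31.1/1000 × 0.8550 = 0.02659
  30: 1 × 25.6/1000 × 0.8472 = 0.02169
  31: 1 × 20.8/1000 × 0.8298 = 0.01726
Sum = 0.44323
NRR = 0.48544 × 0.44323 = 0.21516
NRR < 1, so the cohort does not fully replace itself.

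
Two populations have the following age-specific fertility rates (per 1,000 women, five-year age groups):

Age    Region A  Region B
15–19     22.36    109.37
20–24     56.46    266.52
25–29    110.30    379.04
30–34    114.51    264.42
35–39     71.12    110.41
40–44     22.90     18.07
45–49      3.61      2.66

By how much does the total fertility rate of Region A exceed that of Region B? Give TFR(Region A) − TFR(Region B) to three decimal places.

Region A:
  Sum of ASFRs = 22.36 + 56.46 + 110.30 + 114.51 + 71.12 + 22.90 + 3.61 = 401.26
  TFR = 5 × 401.26 / 1000 = 2.0063
Region B:
  Sum of ASFRs = 109.37 + 266.52 + 379.04 + 264.42 + 110.41 + 18.07 + 2.66 = 1150.49
  TFR = 5 × 1150.49 / 1000 = 5.75245
Difference = 2.0063 − 5.75245 = -3.74615

-3.746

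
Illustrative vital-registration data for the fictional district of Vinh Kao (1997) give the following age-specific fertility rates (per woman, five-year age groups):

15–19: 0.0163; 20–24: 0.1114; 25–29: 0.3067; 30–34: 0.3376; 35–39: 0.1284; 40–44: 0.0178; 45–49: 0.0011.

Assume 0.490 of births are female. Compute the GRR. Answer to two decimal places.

Proportion female at birth = 0.490.
Sum of ASFRs = 0.0163 + 0.1114 + 0.3067 + 0.3376 + 0.1284 + 0.0178 + 0.0011 = 0.9193
TFR = 5 × 0.9193 = 4.5965
GRR = 0.490 × 4.5965 = 2.25229

2.25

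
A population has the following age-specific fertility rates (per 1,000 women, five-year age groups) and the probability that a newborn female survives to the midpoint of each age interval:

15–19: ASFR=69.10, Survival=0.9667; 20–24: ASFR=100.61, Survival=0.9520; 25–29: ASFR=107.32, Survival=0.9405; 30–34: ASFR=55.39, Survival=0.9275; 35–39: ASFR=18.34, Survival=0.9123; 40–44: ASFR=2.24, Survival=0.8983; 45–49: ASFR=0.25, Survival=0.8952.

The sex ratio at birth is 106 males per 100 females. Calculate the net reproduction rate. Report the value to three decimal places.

Proportion female at birth = 100 / (100 + 106) = 0.48544.
Survival-weighted fertility by age (5·fₓ·Sₓ):
  15–19: 5 × 69.10/1000 × 0.9667 = 0.33399
  20–24: 5 × 100.61/1000 × 0.9520 = 0.47890
  25–29: 5 × 107.32/1000 × 0.9405 = 0.50467
  30–34: 5 × 55.39/1000 × 0.9275 = 0.25687
  35–39: 5 × 18.34/1000 × 0.9123 = 0.08366
  40–44: 5 × 2.24/1000 × 0.8983 = 0.01006
  45–49: 5 × 0.25/1000 × 0.8952 = 0.00112
Sum = 1.66927
NRR = 0.48544 × 1.66927 = 0.81033
NRR < 1, so the cohort does not fully replace itself.

0.810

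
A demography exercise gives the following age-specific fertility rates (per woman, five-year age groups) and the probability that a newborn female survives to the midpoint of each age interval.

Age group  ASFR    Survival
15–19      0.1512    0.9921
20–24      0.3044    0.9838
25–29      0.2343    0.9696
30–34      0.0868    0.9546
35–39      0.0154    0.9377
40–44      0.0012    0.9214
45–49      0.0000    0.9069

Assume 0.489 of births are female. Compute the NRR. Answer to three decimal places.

1.895

Proportion female at birth = 0.489.
Per-age-group product (5 × ASFR × survival probability):
  15–19: 5 × 0.1512 × 0.9921 = 0.75003
  20–24: 5 × 0.3044 × 0.9838 = 1.49734
  25–29: 5 × 0.2343 × 0.9696 = 1.13589
  30–34: 5 × 0.0868 × 0.9546 = 0.41430
  35–39: 5 × 0.0154 × 0.9377 = 0.07220
  40–44: 5 × 0.0012 × 0.9214 = 0.00553
  45–49: 5 × 0.0000 × 0.9069 = 0.00000
Sum = 3.87529
NRR = 0.489 × 3.87529 = 1.89502
NRR > 1, so each generation more than replaces itself.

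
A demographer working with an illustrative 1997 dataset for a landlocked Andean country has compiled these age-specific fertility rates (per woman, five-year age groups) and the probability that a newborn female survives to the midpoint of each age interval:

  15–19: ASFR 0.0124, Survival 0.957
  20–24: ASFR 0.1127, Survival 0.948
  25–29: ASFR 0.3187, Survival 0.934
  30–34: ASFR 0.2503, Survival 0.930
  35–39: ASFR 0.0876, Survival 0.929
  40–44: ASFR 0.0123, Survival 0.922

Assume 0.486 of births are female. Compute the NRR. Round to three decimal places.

Proportion female at birth = 0.486.
Survival-weighted fertility by age (5·fₓ·Sₓ):
  15–19: 5 × 0.0124 × 0.957 = 0.05933
  20–24: 5 × 0.1127 × 0.948 = 0.53420
  25–29: 5 × 0.3187 × 0.934 = 1.48833
  30–34: 5 × 0.2503 × 0.930 = 1.16390
  35–39: 5 × 0.0876 × 0.929 = 0.40690
  40–44: 5 × 0.0123 × 0.922 = 0.05670
Sum = 3.70936
NRR = 0.486 × 3.70936 = 1.80275

1.803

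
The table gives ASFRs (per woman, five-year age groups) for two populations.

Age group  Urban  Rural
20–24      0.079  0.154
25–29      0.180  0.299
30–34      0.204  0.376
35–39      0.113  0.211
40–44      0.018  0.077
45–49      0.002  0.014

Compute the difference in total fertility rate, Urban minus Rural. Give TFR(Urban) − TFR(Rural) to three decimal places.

Urban:
  Sum of ASFRs = 0.079 + 0.180 + 0.204 + 0.113 + 0.018 + 0.002 = 0.596
  TFR = 5 × 0.596 = 2.98
Rural:
  Sum of ASFRs = 0.154 + 0.299 + 0.376 + 0.211 + 0.077 + 0.014 = 1.131
  TFR = 5 × 1.131 = 5.655
Difference = 2.98 − 5.655 = -2.675

-2.675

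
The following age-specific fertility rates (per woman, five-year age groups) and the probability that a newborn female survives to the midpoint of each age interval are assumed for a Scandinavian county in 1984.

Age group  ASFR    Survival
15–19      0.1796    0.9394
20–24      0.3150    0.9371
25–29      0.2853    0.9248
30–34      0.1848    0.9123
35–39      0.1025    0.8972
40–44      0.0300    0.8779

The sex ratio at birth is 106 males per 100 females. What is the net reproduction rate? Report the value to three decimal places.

2.463

Proportion female at birth = 100 / (100 + 106) = 0.48544.
Per-age-group product (5 × ASFR × survival probability):
  15–19: 5 × 0.1796 × 0.9394 = 0.84358
  20–24: 5 × 0.3150 × 0.9371 = 1.47593
  25–29: 5 × 0.2853 × 0.9248 = 1.31923
  30–34: 5 × 0.1848 × 0.9123 = 0.84297
  35–39: 5 × 0.1025 × 0.8972 = 0.45982
  40–44: 5 × 0.0300 × 0.8779 = 0.13169
Sum = 5.07322
NRR = 0.48544 × 5.07322 = 2.46274
With NRR above 1 the population is above replacement fertility.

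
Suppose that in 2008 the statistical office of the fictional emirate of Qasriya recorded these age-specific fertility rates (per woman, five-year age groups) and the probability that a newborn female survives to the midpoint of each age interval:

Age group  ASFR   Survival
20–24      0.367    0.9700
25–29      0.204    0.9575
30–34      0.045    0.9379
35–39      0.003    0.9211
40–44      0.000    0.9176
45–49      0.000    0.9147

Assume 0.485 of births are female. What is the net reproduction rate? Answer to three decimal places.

1.446

Proportion female at birth = 0.485.
Each age group contributes 5 × ASFR × survival:
  20–24: 5 × 0.367 × 0.9700 = 1.77995
  25–29: 5 × 0.204 × 0.9575 = 0.97665
  30–34: 5 × 0.045 × 0.9379 = 0.21103
  35–39: 5 × 0.003 × 0.9211 = 0.01382
  40–44: 5 × 0.000 × 0.9176 = 0.00000
  45–49: 5 × 0.000 × 0.9147 = 0.00000
Sum = 2.98145
NRR = 0.485 × 2.98145 = 1.44600
NRR > 1, so each generation more than replaces itself.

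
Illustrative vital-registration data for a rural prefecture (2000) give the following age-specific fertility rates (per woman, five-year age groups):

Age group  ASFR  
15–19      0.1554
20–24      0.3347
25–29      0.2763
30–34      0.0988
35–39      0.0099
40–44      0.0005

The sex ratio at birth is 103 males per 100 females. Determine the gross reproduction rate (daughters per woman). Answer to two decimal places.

2.16

Proportion female at birth = 100 / (100 + 103) = 0.49261.
Sum of ASFRs = 0.1554 + 0.3347 + 0.2763 + 0.0988 + 0.0099 + 0.0005 = 0.8756
TFR = 5 × 0.8756 = 4.378
GRR = 0.49261 × 4.378 = 2.15665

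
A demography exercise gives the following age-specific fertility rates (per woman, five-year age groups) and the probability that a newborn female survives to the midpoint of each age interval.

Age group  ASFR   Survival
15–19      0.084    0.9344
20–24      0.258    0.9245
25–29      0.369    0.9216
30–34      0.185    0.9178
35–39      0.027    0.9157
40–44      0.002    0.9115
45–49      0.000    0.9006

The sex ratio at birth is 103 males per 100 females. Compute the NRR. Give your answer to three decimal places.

Proportion female at birth = 100 / (100 + 103) = 0.49261.
Each age group contributes 5 × ASFR × survival:
  15–19: 5 × 0.084 × 0.9344 = 0.39245
  20–24: 5 × 0.258 × 0.9245 = 1.19261
  25–29: 5 × 0.369 × 0.9216 = 1.70035
  30–34: 5 × 0.185 × 0.9178 = 0.84897
  35–39: 5 × 0.027 × 0.9157 = 0.12362
  40–44: 5 × 0.002 × 0.9115 = 0.00912
  45–49: 5 × 0.000 × 0.9006 = 0.00000
Sum = 4.26712
NRR = 0.49261 × 4.26712 = 2.10203
With NRR above 1 the population is above replacement fertility.

2.102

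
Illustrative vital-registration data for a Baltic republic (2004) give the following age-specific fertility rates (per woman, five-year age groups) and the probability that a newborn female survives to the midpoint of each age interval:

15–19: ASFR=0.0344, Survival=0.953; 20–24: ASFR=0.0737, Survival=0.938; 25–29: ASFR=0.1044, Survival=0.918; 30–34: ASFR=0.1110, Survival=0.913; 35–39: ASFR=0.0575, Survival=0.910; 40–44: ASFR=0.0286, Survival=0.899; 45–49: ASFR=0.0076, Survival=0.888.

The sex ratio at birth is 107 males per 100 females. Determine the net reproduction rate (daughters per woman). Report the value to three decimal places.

Proportion female at birth = 100 / (100 + 107) = 0.48309.
Each age group contributes 5 × ASFR × survival:
  15–19: 5 × 0.0344 × 0.953 = 0.16392
  20–24: 5 × 0.0737 × 0.938 = 0.34565
  25–29: 5 × 0.1044 × 0.918 = 0.47920
  30–34: 5 × 0.1110 × 0.913 = 0.50672
  35–39: 5 × 0.0575 × 0.910 = 0.26163
  40–44: 5 × 0.0286 × 0.899 = 0.12856
  45–49: 5 × 0.0076 × 0.888 = 0.03374
Sum = 1.91942
NRR = 0.48309 × 1.91942 = 0.92725
An NRR under 1 implies long-run decline under these rates.

0.927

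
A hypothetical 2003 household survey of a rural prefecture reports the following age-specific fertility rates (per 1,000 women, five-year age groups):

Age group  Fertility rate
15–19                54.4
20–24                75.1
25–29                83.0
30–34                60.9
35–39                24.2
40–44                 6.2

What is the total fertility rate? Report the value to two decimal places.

1.52

Sum of ASFRs = 54.4 + 75.1 + 83.0 + 60.9 + 24.2 + 6.2 = 303.8
TFR = 5 × 303.8 / 1000 = 1.519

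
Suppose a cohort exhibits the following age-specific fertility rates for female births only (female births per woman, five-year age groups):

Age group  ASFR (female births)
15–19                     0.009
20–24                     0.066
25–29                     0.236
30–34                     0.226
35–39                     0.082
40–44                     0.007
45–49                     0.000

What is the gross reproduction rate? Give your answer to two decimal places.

Sum of female ASFRs = 0.009 + 0.066 + 0.236 + 0.226 + 0.082 + 0.007 + 0.000 = 0.626
GRR = 5 × 0.626 = 3.13

3.13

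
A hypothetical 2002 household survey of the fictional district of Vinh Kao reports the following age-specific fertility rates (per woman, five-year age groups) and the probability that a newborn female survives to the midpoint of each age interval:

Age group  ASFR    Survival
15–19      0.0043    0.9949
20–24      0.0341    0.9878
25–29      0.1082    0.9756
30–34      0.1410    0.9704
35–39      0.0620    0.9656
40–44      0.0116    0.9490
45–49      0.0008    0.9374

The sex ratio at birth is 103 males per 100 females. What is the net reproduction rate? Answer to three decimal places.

0.867

Proportion female at birth = 100 / (100 + 103) = 0.49261.
Survival-weighted fertility by age (5·fₓ·Sₓ):
  15–19: 5 × 0.0043 × 0.9949 = 0.02139
  20–24: 5 × 0.0341 × 0.9878 = 0.16842
  25–29: 5 × 0.1082 × 0.9756 = 0.52780
  30–34: 5 × 0.1410 × 0.9704 = 0.68413
  35–39: 5 × 0.0620 × 0.9656 = 0.29934
  40–44: 5 × 0.0116 × 0.9490 = 0.05504
  45–49: 5 × 0.0008 × 0.9374 = 0.00375
Sum = 1.75987
NRR = 0.49261 × 1.75987 = 0.86693
With NRR below 1 the population is below replacement fertility.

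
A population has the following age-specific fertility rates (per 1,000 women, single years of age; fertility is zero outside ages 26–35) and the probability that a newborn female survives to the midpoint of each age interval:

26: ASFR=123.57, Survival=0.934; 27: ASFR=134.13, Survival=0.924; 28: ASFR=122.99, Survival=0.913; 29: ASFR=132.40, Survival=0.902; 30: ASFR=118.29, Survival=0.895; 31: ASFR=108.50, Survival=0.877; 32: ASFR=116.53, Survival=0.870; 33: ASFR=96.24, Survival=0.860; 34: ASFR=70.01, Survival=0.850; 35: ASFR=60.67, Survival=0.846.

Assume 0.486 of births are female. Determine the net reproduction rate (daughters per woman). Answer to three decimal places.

0.470

Proportion female at birth = 0.486.
Weighting each age-specific rate by interval width and survival:
  26: 1 × 123.57/1000 × 0.934 = 0.11541
  27: 1 × 134.13/1000 × 0.924 = 0.12394
  28: 1 × 122.99/1000 × 0.913 = 0.11229
  29: 1 × 132.40/1000 × 0.902 = 0.11942
  30: 1 × 118.29/1000 × 0.895 = 0.10587
  31: 1 × 108.50/1000 × 0.877 = 0.09515
  32: 1 × 116.53/1000 × 0.870 = 0.10138
  33: 1 × 96.24/1000 × 0.860 = 0.08277
  34: 1 × 70.01/1000 × 0.850 = 0.05951
  35: 1 × 60.67/1000 × 0.846 = 0.05133
Sum = 0.96707
NRR = 0.486 × 0.96707 = 0.47000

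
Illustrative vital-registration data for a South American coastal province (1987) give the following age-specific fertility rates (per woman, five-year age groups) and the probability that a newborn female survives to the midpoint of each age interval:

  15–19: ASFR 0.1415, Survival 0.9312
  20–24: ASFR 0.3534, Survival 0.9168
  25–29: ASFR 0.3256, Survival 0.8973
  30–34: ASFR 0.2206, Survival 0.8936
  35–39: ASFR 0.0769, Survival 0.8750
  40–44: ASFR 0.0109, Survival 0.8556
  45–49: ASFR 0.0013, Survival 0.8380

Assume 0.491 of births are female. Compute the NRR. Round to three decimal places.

2.511

Proportion female at birth = 0.491.
Per-age-group product (5 × ASFR × survival probability):
  15–19: 5 × 0.1415 × 0.9312 = 0.65882
  20–24: 5 × 0.3534 × 0.9168 = 1.61999
  25–29: 5 × 0.3256 × 0.8973 = 1.46080
  30–34: 5 × 0.2206 × 0.8936 = 0.98564
  35–39: 5 × 0.0769 × 0.8750 = 0.33644
  40–44: 5 × 0.0109 × 0.8556 = 0.04663
  45–49: 5 × 0.0013 × 0.8380 = 0.00545
Sum = 5.11377
NRR = 0.491 × 5.11377 = 2.51086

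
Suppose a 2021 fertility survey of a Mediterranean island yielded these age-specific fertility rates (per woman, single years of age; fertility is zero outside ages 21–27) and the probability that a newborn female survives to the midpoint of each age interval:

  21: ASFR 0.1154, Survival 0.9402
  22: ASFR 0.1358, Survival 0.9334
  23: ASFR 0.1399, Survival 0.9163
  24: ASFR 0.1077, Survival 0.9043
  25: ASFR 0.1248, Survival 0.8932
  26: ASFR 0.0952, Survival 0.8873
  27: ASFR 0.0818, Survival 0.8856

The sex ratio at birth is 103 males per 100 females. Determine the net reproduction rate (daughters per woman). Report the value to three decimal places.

0.359

Proportion female at birth = 100 / (100 + 103) = 0.49261.
Each age group contributes 1 × ASFR × survival:
  21: 1 × 0.1154 × 0.9402 = 0.10850
  22: 1 × 0.1358 × 0.9334 = 0.12676
  23: 1 × 0.1399 × 0.9163 = 0.12819
  24: 1 × 0.1077 × 0.9043 = 0.09739
  25: 1 × 0.1248 × 0.8932 = 0.11147
  26: 1 × 0.0952 × 0.8873 = 0.08447
  27: 1 × 0.0818 × 0.8856 = 0.07244
Sum = 0.72922
NRR = 0.49261 × 0.72922 = 0.35922
An NRR under 1 implies long-run decline under these rates.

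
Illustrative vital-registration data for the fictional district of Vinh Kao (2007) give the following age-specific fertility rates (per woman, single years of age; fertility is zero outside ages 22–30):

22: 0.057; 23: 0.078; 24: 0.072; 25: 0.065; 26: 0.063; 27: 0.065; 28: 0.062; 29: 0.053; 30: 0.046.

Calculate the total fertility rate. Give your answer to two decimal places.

Sum of ASFRs = 0.057 + 0.078 + 0.072 + 0.065 + 0.063 + 0.065 + 0.062 + 0.053 + 0.046 = 0.561
TFR = 0.561

0.56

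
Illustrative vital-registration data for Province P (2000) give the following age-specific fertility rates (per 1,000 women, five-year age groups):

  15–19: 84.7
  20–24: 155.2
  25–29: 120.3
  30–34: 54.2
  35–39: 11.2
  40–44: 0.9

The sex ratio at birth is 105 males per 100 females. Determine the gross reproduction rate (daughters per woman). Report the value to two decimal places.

1.04

Proportion female at birth = 100 / (100 + 105) = 0.48780.
Sum of ASFRs = 84.7 + 155.2 + 120.3 + 54.2 + 11.2 + 0.9 = 426.5
TFR = 5 × 426.5 / 1000 = 2.1325
GRR = 0.48780 × 2.1325 = 1.04023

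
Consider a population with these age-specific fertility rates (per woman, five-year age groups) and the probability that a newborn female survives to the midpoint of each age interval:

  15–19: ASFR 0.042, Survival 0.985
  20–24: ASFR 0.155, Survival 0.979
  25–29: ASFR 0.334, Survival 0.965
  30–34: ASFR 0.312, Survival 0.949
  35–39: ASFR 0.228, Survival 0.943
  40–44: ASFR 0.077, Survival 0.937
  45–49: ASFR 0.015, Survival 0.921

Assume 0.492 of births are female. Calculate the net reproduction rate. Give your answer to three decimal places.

2.737

Proportion female at birth = 0.492.
Survival-weighted fertility by age (5·fₓ·Sₓ):
  15–19: 5 × 0.042 × 0.985 = 0.20685
  20–24: 5 × 0.155 × 0.979 = 0.75873
  25–29: 5 × 0.334 × 0.965 = 1.61155
  30–34: 5 × 0.312 × 0.949 = 1.48044
  35–39: 5 × 0.228 × 0.943 = 1.07502
  40–44: 5 × 0.077 × 0.937 = 0.36075
  45–49: 5 × 0.015 × 0.921 = 0.06908
Sum = 5.56242
NRR = 0.492 × 5.56242 = 2.73671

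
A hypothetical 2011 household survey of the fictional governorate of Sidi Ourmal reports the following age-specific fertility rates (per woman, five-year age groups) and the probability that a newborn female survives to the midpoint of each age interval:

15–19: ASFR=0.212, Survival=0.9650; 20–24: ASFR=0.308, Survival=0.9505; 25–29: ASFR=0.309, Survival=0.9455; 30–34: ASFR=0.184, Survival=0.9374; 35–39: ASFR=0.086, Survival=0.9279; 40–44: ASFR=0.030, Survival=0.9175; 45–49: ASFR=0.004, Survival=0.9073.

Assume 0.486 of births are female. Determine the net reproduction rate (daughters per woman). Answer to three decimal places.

Proportion female at birth = 0.486.
Per-age-group product (5 × ASFR × survival probability):
  15–19: 5 × 0.212 × 0.9650 = 1.02290
  20–24: 5 × 0.308 × 0.9505 = 1.46377
  25–29: 5 × 0.309 × 0.9455 = 1.46080
  30–34: 5 × 0.184 × 0.9374 = 0.86241
  35–39: 5 × 0.086 × 0.9279 = 0.39900
  40–44: 5 × 0.030 × 0.9175 = 0.13763
  45–49: 5 × 0.004 × 0.9073 = 0.01815
Sum = 5.36466
NRR = 0.486 × 5.36466 = 2.60722
NRR > 1, so each generation more than replaces itself.

2.607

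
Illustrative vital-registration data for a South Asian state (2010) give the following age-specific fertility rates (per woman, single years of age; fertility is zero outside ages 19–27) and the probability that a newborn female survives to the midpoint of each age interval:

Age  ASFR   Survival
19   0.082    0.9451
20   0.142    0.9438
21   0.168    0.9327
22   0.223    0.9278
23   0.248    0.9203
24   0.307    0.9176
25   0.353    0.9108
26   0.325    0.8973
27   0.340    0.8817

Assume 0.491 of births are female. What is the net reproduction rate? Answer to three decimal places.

0.981

Proportion female at birth = 0.491.
Weighting each age-specific rate by interval width and survival:
  19: 1 × 0.082 × 0.9451 = 0.07750
  20: 1 × 0.142 × 0.9438 = 0.13402
  21: 1 × 0.168 × 0.9327 = 0.15669
  22: 1 × 0.223 × 0.9278 = 0.20690
  23: 1 × 0.248 × 0.9203 = 0.22823
  24: 1 × 0.307 × 0.9176 = 0.28170
  25: 1 × 0.353 × 0.9108 = 0.32151
  26: 1 × 0.325 × 0.8973 = 0.29162
  27: 1 × 0.340 × 0.8817 = 0.29978
Sum = 1.99795
NRR = 0.491 × 1.99795 = 0.98099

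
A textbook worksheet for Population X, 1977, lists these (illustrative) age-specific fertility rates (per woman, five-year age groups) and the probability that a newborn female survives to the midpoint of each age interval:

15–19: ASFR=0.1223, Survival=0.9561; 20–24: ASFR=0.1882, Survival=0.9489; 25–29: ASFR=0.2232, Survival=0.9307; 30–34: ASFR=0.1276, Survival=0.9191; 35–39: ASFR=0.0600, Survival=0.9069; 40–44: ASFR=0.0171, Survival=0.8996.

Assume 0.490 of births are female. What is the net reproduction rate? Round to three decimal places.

Proportion female at birth = 0.490.
Survival-weighted fertility by age (5·fₓ·Sₓ):
  15–19: 5 × 0.1223 × 0.9561 = 0.58466
  20–24: 5 × 0.1882 × 0.9489 = 0.89291
  25–29: 5 × 0.2232 × 0.9307 = 1.03866
  30–34: 5 × 0.1276 × 0.9191 = 0.58639
  35–39: 5 × 0.0600 × 0.9069 = 0.27207
  40–44: 5 × 0.0171 × 0.8996 = 0.07692
Sum = 3.45161
NRR = 0.490 × 3.45161 = 1.69129

1.691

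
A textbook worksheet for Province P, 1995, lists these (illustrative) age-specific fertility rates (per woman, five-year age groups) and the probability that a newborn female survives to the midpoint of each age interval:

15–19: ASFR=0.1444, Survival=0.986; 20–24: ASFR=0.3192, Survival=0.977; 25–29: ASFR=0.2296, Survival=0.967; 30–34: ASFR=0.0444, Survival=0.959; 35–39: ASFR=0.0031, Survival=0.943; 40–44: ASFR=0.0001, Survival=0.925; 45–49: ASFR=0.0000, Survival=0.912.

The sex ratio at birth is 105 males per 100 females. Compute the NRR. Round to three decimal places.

1.761

Proportion female at birth = 100 / (100 + 105) = 0.48780.
Weighting each age-specific rate by interval width and survival:
  15–19: 5 × 0.1444 × 0.986 = 0.71189
  20–24: 5 × 0.3192 × 0.977 = 1.55929
  25–29: 5 × 0.2296 × 0.967 = 1.11012
  30–34: 5 × 0.0444 × 0.959 = 0.21290
  35–39: 5 × 0.0031 × 0.943 = 0.01462
  40–44: 5 × 0.0001 × 0.925 = 0.00046
  45–49: 5 × 0.0000 × 0.912 = 0.00000
Sum = 3.60928
NRR = 0.48780 × 3.60928 = 1.76061
With NRR above 1 the population is above replacement fertility.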